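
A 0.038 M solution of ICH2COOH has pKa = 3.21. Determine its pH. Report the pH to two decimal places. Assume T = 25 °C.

ICH2COOH ⇌ ICH2COO- + H+
Ka = 10^(−3.21) = 6.17 × 10^-4
From the ICE table, Ka = [H+]²/(0.038 − [H+]) = 6.17 × 10^-4.
[H+] is not negligible relative to C₀; solve [H+]² + 0.000617·[H+] − 2.34e-05 = 0.
[H+] = (−Ka + √(Ka² + 4·Ka·C₀))/2 = 4.54 × 10^-3 M
pH = −log[H+] = −log(4.54 × 10^-3) = 2.34

pH = 2.34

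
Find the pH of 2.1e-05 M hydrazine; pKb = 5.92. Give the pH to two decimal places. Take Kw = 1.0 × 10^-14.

pH = 8.65

N2H4 + H2O ⇌ N2H5+ + OH-
Kb = 10^(−5.92) = 1.20 × 10^-6
Kb = x²/(2.1e-05 − x) = 1.20 × 10^-6
Here C₀/Kb ≈ 17.5, so the small-x approximation fails. Use the quadratic:
x = [−1.2e-06 + √(1.2e-06² + 1.01e-10)]/2 = 4.46 × 10^-6 M
pOH = −log(4.46 × 10^-6) = 5.35; pH = 14.00 − 5.35 = 8.65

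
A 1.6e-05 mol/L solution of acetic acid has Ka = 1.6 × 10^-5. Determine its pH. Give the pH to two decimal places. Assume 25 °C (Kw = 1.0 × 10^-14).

CH3COOH ⇌ CH3COO- + H+
Ka = x²/(1.6e-05 − x) = 1.6 × 10^-5
x is not negligible relative to C₀; solve x² + 1.6e-05·x − 2.56e-10 = 0.
x = (−Ka + √(Ka² + 4·Ka·C₀))/2 = 9.89 × 10^-6 M
pH = −log[H+] = −log(9.89 × 10^-6) = 5.00

pH = 5.00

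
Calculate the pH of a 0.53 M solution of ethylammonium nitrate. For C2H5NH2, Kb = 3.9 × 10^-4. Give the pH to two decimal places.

pH = 5.43

C2H5NH3+ is the conjugate acid of the weak base C2H5NH2.
Ka = Kw/Kb = 1.0×10^-14 / 3.9 × 10^-4 = 2.56 × 10^-11
From the ICE table, Ka = [H+]²/(0.53 − [H+]) = 2.56 × 10^-11.
Assume [H+] ≪ 0.53: [H+] ≈ √(2.56 × 10^-11 × 0.53) = 3.68 × 10^-6 M
pH = −log(3.68 × 10^-6) = 5.43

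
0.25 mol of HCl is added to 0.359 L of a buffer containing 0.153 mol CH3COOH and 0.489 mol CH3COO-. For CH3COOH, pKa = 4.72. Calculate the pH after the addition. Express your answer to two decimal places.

Added H+ converts CH3COO- to CH3COOH: CH3COOH → 0.403 mol, CH3COO- → 0.239 mol.
pH = pKa + log([A⁻]/[HA]) = 4.72 + log(0.239/0.403) = 4.72 -0.227

pH = 4.49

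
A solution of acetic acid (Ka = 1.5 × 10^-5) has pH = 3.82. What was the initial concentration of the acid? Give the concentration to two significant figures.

C₀ = 1.7 × 10^-3 M

[H+] = 10^(-3.82) = 1.51 × 10^-4 M = x
Ka = x²/(C₀ − x) ⇒ C₀ = x + x²/Ka
C₀ = 1.51 × 10^-4 + (1.51 × 10^-4)²/(1.5 × 10^-5) = 1.67 × 10^-3 M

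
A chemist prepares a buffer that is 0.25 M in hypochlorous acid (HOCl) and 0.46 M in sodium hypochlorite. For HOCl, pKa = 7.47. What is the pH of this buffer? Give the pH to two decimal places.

Henderson–Hasselbalch: pH = pKa + log([OCl-]/[HOCl]) = 7.47 + log(0.46/0.25)
pH = 7.47 + (+0.265) = 7.73

pH = 7.73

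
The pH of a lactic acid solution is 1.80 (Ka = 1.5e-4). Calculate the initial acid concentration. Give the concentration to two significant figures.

C₀ = 1.7 M

[H+] = 10^(-1.80) = 1.58 × 10^-2 M = x
Ka = x²/(C₀ − x) ⇒ C₀ = x + x²/Ka
C₀ = 1.58 × 10^-2 + (1.58 × 10^-2)²/(1.5 × 10^-4) = 1.68 M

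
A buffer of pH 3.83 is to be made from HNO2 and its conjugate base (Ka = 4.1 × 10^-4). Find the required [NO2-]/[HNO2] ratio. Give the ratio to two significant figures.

ratio = 2.8

pKa = -log(4.1 × 10^-4) = 3.387
pH = pKa + log(r) ⇒ log(r) = 3.83 − 3.387 = +0.443
r = [NO2-]/[HNO2] = 10^(+0.443) = 2.77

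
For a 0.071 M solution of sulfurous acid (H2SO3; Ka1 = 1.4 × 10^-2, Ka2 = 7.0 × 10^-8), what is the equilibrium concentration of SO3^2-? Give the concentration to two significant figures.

7.0 × 10^-8 M

First ionization gives [H+] ≈ [HSO3-] = 2.53 × 10^-2 M.
Second step: Ka2 = [H+][SO3^2-]/[HSO3-] ≈ [SO3^2-] (since [H+] ≈ [HSO3-]).
So [SO3^2-] ≈ Ka2.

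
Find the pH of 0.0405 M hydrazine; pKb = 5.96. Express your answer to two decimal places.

N2H4 + H2O ⇌ N2H5+ + OH-
Kb = 10^(−5.96) = 1.10 × 10^-6
Kb = [OH-]²/(0.0405 − [OH-]) = 1.10 × 10^-6
Neglecting [OH-] in the denominator: [OH-] = √(1.10 × 10^-6 × 0.0405) = 2.11 × 10^-4 M
pOH = 3.68, so pH = 14.00 − pOH = 10.32

pH = 10.32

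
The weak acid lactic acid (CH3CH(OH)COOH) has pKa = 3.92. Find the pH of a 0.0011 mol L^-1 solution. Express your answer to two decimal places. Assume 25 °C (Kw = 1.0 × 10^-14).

pH = 3.51

CH3CH(OH)COOH ⇌ CH3CH(OH)COO- + H+
Ka = 10^(−3.92) = 1.20 × 10^-4
Let x = [H+] at equilibrium. Ka = x²/(0.0011 − x).
The 5% rule fails; solving x² + Ka·x − Ka·C₀ = 0 exactly:
x = (−Ka + √(Ka² + 4·Ka·C₀))/2 = 3.08 × 10^-4 M
pH = −log(3.08 × 10^-4) = 3.51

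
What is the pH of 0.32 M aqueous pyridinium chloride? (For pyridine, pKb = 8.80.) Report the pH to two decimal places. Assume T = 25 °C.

C5H5NH+ is the conjugate acid of the weak base C5H5N.
Kb = 10^(−8.80) = 1.58 × 10^-9
Ka = Kw/Kb = 1.0×10^-14 / 1.58 × 10^-9 = 6.33 × 10^-6
Ka = [H+]²/(0.32 − [H+]) = 6.33 × 10^-6
Since Ka ≪ C₀, [H+] ≈ √(Ka·C₀) = 1.42 × 10^-3 M.
([H+]/C₀ = 0.44% < 5%, so the approximation holds.)
pH = −log(1.42 × 10^-3) = 2.85

pH = 2.85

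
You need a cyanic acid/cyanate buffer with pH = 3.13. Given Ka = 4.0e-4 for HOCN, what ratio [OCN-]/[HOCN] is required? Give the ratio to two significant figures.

ratio = 0.54

pKa = -log(4.0 × 10^-4) = 3.398
pH = pKa + log(r) ⇒ log(r) = 3.13 − 3.398 = -0.268
r = [OCN-]/[HOCN] = 10^(-0.268) = 0.54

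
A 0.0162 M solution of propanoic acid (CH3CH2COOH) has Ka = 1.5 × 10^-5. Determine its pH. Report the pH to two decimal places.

CH3CH2COOH ⇌ CH3CH2COO- + H+
From the ICE table, Ka = [H+]²/(0.0162 − [H+]) = 1.5 × 10^-5.
Since Ka ≪ C₀, [H+] ≈ √(Ka·C₀) = 4.93 × 10^-4 M.
([H+]/C₀ = 3% < 5%, so the approximation holds.)
pH = −log(4.93 × 10^-4) = 3.31

pH = 3.31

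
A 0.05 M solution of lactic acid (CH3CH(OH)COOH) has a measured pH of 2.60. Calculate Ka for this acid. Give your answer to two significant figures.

[H+] = 10^(-2.60) = 2.51 × 10^-3 M
At equilibrium [HA] = 0.05 − 2.51 × 10^-3 = 4.75 × 10^-2 M
Ka = [H+][A-]/[HA] = (2.51 × 10^-3)² / 4.75 × 10^-2 = 1.3 × 10^-4

Ka = 1.3 × 10^-4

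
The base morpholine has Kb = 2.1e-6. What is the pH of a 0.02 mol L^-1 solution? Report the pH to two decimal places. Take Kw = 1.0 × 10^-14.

pH = 10.31

C4H8ONH + H2O ⇌ C4H8ONH2+ + OH-
Let x = [OH-] at equilibrium. Kb = x²/(0.02 − x).
Since Kb ≪ C₀, x ≈ √(Kb·C₀) = 2.05 × 10^-4 M.
Check: 1% ionized — well under 5%, approximation valid.
pOH = 3.69, so pH = 14.00 − pOH = 10.31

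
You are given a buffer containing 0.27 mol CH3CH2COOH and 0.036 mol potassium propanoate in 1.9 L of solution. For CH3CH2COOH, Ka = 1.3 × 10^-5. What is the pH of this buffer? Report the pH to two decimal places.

pH = 4.01

pKa = −log(1.3 × 10^-5) = 4.886
Henderson–Hasselbalch: pH = pKa + log([CH3CH2COO-]/[CH3CH2COOH]) = 4.886 + log(0.036/0.27)
pH = 4.886 + (-0.875) = 4.01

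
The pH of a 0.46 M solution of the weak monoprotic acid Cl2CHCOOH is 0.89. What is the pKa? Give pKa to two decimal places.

[H+] = 10^(-0.89) = 1.29 × 10^-1 M
At equilibrium [HA] = 0.46 − 1.29 × 10^-1 = 3.31 × 10^-1 M
Ka = [H+][A-]/[HA] = (1.29 × 10^-1)² / 3.31 × 10^-1 = 5.03 × 10^-2
pKa = -log(5.03 × 10^-2) = 1.30

pKa = 1.30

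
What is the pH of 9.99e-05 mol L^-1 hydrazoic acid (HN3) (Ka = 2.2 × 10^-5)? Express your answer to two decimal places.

pH = 4.43

HN3 ⇌ N3- + H+
Ka = [H+]²/(9.99e-05 − [H+]) = 2.2 × 10^-5
Here C₀/Ka ≈ 4.54, so the small-[H+] approximation fails. Use the quadratic:
[H+] = [−2.2e-05 + √(2.2e-05² + 8.79e-09)]/2 = 3.72 × 10^-5 M
pH = −log[H+] = −log(3.72 × 10^-5) = 4.43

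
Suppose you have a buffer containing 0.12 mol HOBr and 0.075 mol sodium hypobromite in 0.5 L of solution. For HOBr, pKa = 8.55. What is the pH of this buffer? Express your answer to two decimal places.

Using pH = pKa + log([base]/[acid]) with [base]/[acid] = 0.075/0.12:
pH = 8.55 + (-0.204) = 8.35

pH = 8.35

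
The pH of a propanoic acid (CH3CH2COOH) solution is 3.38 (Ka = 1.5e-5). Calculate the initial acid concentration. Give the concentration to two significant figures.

C₀ = 1.2 × 10^-2 M

[H+] = 10^(-3.38) = 4.17 × 10^-4 M = x
Ka = x²/(C₀ − x) ⇒ C₀ = x + x²/Ka
C₀ = 4.17 × 10^-4 + (4.17 × 10^-4)²/(1.5 × 10^-5) = 1.20 × 10^-2 M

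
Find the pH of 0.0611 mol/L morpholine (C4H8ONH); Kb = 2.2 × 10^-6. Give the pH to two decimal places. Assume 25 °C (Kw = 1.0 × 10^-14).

C4H8ONH + H2O ⇌ C4H8ONH2+ + OH-
Let x = [OH-] at equilibrium. Kb = x²/(0.0611 − x).
Neglecting x in the denominator: x = √(2.2 × 10^-6 × 0.0611) = 3.67 × 10^-4 M
pOH = 3.44, so pH = 14.00 − pOH = 10.56

pH = 10.56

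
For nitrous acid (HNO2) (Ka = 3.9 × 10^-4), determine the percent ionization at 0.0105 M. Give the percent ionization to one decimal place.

HNO2 ⇌ NO2- + H+; let x = [H+] at equilibrium.
Ka = x²/(C₀ − x); solving the quadratic gives x = 1.84 × 10^-3 M.
Fraction ionized = 1.84 × 10^-3 / 0.0105 = 0.1752 → 17.5%

17.5%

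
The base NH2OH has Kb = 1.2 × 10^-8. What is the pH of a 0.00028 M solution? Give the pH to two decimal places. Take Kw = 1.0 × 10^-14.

NH2OH + H2O ⇌ NH3OH+ + OH-
Kb = x²/(0.00028 − x) = 1.2 × 10^-8
Since Kb ≪ C₀, x ≈ √(Kb·C₀) = 1.83 × 10^-6 M.
Check: 0.65% ionized — well under 5%, approximation valid.
pOH = −log(1.83 × 10^-6) = 5.74; pH = 14.00 − 5.74 = 8.26

pH = 8.26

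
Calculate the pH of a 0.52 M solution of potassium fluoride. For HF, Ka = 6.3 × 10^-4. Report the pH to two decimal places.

pH = 8.46

F- is the conjugate base of the weak acid HF.
Kb = Kw/Ka = 1.0×10^-14 / 6.3 × 10^-4 = 1.59 × 10^-11
Kb = x²/(0.52 − x) = 1.59 × 10^-11
Assume x ≪ 0.52: x ≈ √(1.59 × 10^-11 × 0.52) = 2.88 × 10^-6 M
(x/C₀ = 0.00055% < 5%, so the approximation holds.)
pOH = −log(2.88 × 10^-6) = 5.54; pH = 14.00 − 5.54 = 8.46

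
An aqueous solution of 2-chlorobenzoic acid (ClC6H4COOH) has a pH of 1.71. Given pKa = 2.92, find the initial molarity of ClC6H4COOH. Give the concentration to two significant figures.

C₀ = 3.4 × 10^-1 M

[H+] = 10^(-1.71) = 1.95 × 10^-2 M = x
Ka = 10^(−2.92) = 1.20 × 10^-3
Ka = x²/(C₀ − x) ⇒ C₀ = x + x²/Ka
C₀ = 1.95 × 10^-2 + (1.95 × 10^-2)²/(1.20 × 10^-3) = 3.36 × 10^-1 M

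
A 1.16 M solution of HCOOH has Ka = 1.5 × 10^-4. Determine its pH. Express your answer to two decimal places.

pH = 1.88

HCOOH ⇌ HCOO- + H+
Let x = [H+] at equilibrium. Ka = x²/(1.16 − x).
Neglecting x in the denominator: x = √(1.5 × 10^-4 × 1.16) = 1.32 × 10^-2 M
pH = −log[H+] = −log(1.32 × 10^-2) = 1.88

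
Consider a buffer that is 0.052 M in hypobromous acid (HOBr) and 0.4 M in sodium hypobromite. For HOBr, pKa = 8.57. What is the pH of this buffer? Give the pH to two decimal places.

Using pH = pKa + log([base]/[acid]) with [base]/[acid] = 0.4/0.052:
pH = 8.57 + (+0.886) = 9.46

pH = 9.46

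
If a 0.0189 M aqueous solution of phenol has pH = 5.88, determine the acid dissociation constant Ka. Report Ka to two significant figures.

[H+] = 10^(-5.88) = 1.32 × 10^-6 M
At equilibrium [HA] = 0.0189 − 1.32 × 10^-6 = 1.89 × 10^-2 M
Ka = [H+][A-]/[HA] = (1.32 × 10^-6)² / 1.89 × 10^-2 = 9.2 × 10^-11

Ka = 9.2 × 10^-11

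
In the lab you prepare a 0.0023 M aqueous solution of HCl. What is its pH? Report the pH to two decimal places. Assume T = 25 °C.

pH = 2.64

HCl is a strong acid and dissociates completely, so [H+] = 0.0023 M.
pH = -log(0.0023) = 2.64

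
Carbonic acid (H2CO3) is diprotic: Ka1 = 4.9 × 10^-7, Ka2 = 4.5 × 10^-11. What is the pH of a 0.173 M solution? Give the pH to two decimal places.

pH = 3.54

Ka1 ≫ Ka2, so treat the first dissociation as the only significant source of H+.
Ka1 = x²/(0.173 − x) = 4.9 × 10^-7
x ≈ √(4.9 × 10^-7 × 0.173) = 2.91 × 10^-4 M
pH = −log(2.91 × 10^-4) = 3.54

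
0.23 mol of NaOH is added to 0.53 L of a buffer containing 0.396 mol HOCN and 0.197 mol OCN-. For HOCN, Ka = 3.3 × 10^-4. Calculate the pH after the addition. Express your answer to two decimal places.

pH = 3.89

After neutralization: n(HOCN) = 0.166 mol, n(OCN-) = 0.427 mol.
pKa = −log(3.3 × 10^-4) = 3.481
Henderson–Hasselbalch with mole ratio 0.427/0.166: pH = 3.481 + (+0.410)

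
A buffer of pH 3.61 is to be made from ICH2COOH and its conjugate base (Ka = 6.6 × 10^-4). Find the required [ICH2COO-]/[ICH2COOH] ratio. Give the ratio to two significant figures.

pKa = -log(6.6 × 10^-4) = 3.180
pH = pKa + log(r) ⇒ log(r) = 3.61 − 3.180 = +0.430
r = [ICH2COO-]/[ICH2COOH] = 10^(+0.430) = 2.69

ratio = 2.7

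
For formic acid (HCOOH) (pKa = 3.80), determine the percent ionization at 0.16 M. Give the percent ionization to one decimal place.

3.1%

HCOOH ⇌ HCOO- + H+; let x = [H+] at equilibrium.
Ka = 10^(−3.80) = 1.58 × 10^-4
x ≈ √(Ka·C₀) = √(1.58 × 10^-4 × 0.16) = 5.03 × 10^-3 M
Fraction ionized = 5.03 × 10^-3 / 0.16 = 0.0314 → 3.1%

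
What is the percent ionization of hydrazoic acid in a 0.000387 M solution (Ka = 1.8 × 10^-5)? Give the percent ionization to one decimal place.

19.4%

HN3 ⇌ N3- + H+; let x = [H+] at equilibrium.
Ka = x²/(C₀ − x); solving the quadratic gives x = 7.49 × 10^-5 M.
Fraction ionized = 7.49 × 10^-5 / 0.000387 = 0.1935 → 19.4%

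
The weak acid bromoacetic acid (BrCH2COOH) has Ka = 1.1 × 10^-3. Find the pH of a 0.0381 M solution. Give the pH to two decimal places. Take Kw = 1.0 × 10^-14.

BrCH2COOH ⇌ BrCH2COO- + H+
Ka = [H+]²/(0.0381 − [H+]) = 1.1 × 10^-3
[H+] is not negligible relative to C₀; solve [H+]² + 0.0011·[H+] − 4.19e-05 = 0.
[H+] = [−0.0011 + √(0.0011² + 0.000168)]/2 = 5.95 × 10^-3 M
pH = −log(5.95 × 10^-3) = 2.23

pH = 2.23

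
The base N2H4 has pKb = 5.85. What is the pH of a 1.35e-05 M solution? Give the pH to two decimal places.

pH = 8.57

N2H4 + H2O ⇌ N2H5+ + OH-
Kb = 10^(−5.85) = 1.41 × 10^-6
From the ICE table, Kb = [OH-]²/(1.35e-05 − [OH-]) = 1.41 × 10^-6.
[OH-] is not negligible relative to C₀; solve [OH-]² + 1.41e-06·[OH-] − 1.9e-11 = 0.
[OH-] = (−Kb + √(Kb² + 4·Kb·C₀))/2 = 3.71 × 10^-6 M
pOH = 5.43, so pH = 14.00 − pOH = 8.57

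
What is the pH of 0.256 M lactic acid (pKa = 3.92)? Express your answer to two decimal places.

pH = 2.26

CH3CH(OH)COOH ⇌ CH3CH(OH)COO- + H+
Ka = 10^(−3.92) = 1.20 × 10^-4
Ka = [H+]²/(0.256 − [H+]) = 1.20 × 10^-4
Since Ka ≪ C₀, [H+] ≈ √(Ka·C₀) = 5.54 × 10^-3 M.
pH = −log[H+] = −log(5.54 × 10^-3) = 2.26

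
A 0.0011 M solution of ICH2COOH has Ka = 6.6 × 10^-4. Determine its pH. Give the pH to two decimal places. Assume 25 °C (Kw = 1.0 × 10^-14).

pH = 3.23

ICH2COOH ⇌ ICH2COO- + H+
Let x = [H+] at equilibrium. Ka = x²/(0.0011 − x).
Here C₀/Ka ≈ 1.67, so the small-x approximation fails. Use the quadratic:
x = (−Ka + √(Ka² + 4·Ka·C₀))/2 = 5.84 × 10^-4 M
pH = −log[H+] = −log(5.84 × 10^-4) = 3.23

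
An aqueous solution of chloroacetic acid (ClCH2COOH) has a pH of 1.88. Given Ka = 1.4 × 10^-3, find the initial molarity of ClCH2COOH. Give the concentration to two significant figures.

[H+] = 10^(-1.88) = 1.32 × 10^-2 M = x
Ka = x²/(C₀ − x) ⇒ C₀ = x + x²/Ka
C₀ = 1.32 × 10^-2 + (1.32 × 10^-2)²/(1.4 × 10^-3) = 1.38 × 10^-1 M

C₀ = 1.4 × 10^-1 M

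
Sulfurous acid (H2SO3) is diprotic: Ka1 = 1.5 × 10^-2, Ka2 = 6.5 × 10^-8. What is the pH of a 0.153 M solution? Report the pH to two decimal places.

Ka1 ≫ Ka2, so treat the first dissociation as the only significant source of H+.
Ka1 = x²/(0.153 − x) = 1.5 × 10^-2
Solving the quadratic: x = (−Ka1 + √(Ka1² + 4·Ka1·C₀))/2 = 4.10 × 10^-2 M
pH = −log(4.10 × 10^-2) = 1.39

pH = 1.39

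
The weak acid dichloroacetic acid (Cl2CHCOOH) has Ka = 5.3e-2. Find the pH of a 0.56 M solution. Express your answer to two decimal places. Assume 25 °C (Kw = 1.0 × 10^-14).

Cl2CHCOOH ⇌ Cl2CHCOO- + H+
Let x = [H+] at equilibrium. Ka = x²/(0.56 − x).
Here C₀/Ka ≈ 10.6, so the small-x approximation fails. Use the quadratic:
x = (−Ka + √(Ka² + 4·Ka·C₀))/2 = 1.48 × 10^-1 M
pH = −log[H+] = −log(1.48 × 10^-1) = 0.83

pH = 0.83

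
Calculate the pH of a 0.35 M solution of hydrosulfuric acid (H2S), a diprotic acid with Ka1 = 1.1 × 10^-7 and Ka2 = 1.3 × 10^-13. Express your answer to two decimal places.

pH = 3.71

Since Ka1 ≫ Ka2, the first ionization dominates [H+].
Ka1 = x²/(0.35 − x) = 1.1 × 10^-7
x ≈ √(1.1 × 10^-7 × 0.35) = 1.96 × 10^-4 M
pH = −log(1.96 × 10^-4) = 3.71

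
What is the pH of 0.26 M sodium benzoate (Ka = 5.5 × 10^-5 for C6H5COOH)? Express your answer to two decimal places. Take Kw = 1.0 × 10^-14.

C6H5COO- is the conjugate base of the weak acid C6H5COOH.
Kb = Kw/Ka = 1.0×10^-14 / 5.5 × 10^-5 = 1.82 × 10^-10
From the ICE table, Kb = x²/(0.26 − x) = 1.82 × 10^-10.
Assume x ≪ 0.26: x ≈ √(1.82 × 10^-10 × 0.26) = 6.88 × 10^-6 M
(x/C₀ = 0.0026% < 5%, so the approximation holds.)
pOH = 5.16, so pH = 14.00 − pOH = 8.84

pH = 8.84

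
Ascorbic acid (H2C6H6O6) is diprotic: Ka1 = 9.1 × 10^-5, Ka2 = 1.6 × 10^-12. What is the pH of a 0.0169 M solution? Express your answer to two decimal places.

Since Ka1 ≫ Ka2, the first ionization dominates [H+].
Ka1 = x²/(0.0169 − x) = 9.1 × 10^-5
Solving the quadratic: x = (−Ka1 + √(Ka1² + 4·Ka1·C₀))/2 = 1.20 × 10^-3 M
pH = −log(1.20 × 10^-3) = 2.92

pH = 2.92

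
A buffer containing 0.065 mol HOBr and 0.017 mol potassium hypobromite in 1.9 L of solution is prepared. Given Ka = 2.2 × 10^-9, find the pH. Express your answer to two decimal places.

pH = 8.08

pKa = −log(2.2 × 10^-9) = 8.658
Henderson–Hasselbalch: pH = pKa + log([OBr-]/[HOBr]) = 8.658 + log(0.017/0.065)
pH = 8.658 + (-0.582) = 8.08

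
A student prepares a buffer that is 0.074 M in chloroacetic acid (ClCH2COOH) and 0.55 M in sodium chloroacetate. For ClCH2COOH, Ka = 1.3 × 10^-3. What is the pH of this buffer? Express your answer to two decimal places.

pKa = −log(1.3 × 10^-3) = 2.886
Using pH = pKa + log([base]/[acid]) with [base]/[acid] = 0.55/0.074:
pH = 2.886 + (+0.871) = 3.76

pH = 3.76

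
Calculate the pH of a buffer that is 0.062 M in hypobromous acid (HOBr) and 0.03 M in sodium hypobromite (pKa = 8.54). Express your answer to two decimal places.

pH = pKa + log([A⁻]/[HA]) = 8.54 + log(0.03/0.062)
pH = 8.54 + (-0.315) = 8.22

pH = 8.22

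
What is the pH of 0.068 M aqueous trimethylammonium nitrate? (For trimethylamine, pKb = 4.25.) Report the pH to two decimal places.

pH = 5.46

(CH3)3NH+ is the conjugate acid of the weak base (CH3)3N.
Kb = 10^(−4.25) = 5.62 × 10^-5
Ka = Kw/Kb = 1.0×10^-14 / 5.62 × 10^-5 = 1.78 × 10^-10
Let x = [H+] at equilibrium. Ka = x²/(0.068 − x).
Assume x ≪ 0.068: x ≈ √(1.78 × 10^-10 × 0.068) = 3.48 × 10^-6 M
Check: 0.0051% ionized — well under 5%, approximation valid.
pH = −log(3.48 × 10^-6) = 5.46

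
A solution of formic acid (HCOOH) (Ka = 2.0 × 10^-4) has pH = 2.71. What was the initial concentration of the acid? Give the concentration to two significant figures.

C₀ = 2.1 × 10^-2 M

[H+] = 10^(-2.71) = 1.95 × 10^-3 M = x
Ka = x²/(C₀ − x) ⇒ C₀ = x + x²/Ka
C₀ = 1.95 × 10^-3 + (1.95 × 10^-3)²/(2.0 × 10^-4) = 2.10 × 10^-2 M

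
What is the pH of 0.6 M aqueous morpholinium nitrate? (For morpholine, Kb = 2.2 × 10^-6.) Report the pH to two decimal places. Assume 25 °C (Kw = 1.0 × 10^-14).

pH = 4.28

C4H8ONH2+ is the conjugate acid of the weak base C4H8ONH.
Ka = Kw/Kb = 1.0×10^-14 / 2.2 × 10^-6 = 4.55 × 10^-9
Ka = x²/(0.6 − x) = 4.55 × 10^-9
Neglecting x in the denominator: x = √(4.55 × 10^-9 × 0.6) = 5.22 × 10^-5 M
(x/C₀ = 0.0087% < 5%, so the approximation holds.)
pH = −log[H+] = −log(5.22 × 10^-5) = 4.28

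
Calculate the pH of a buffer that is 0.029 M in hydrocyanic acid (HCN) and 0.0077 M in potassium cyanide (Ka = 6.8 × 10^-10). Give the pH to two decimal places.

pKa = −log(6.8 × 10^-10) = 9.167
pH = pKa + log([A⁻]/[HA]) = 9.167 + log(0.0077/0.029)
pH = 9.167 + (-0.576) = 8.59

pH = 8.59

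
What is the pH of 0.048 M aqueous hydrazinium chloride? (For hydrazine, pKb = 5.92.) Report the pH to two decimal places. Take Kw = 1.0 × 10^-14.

N2H5+ is the conjugate acid of the weak base N2H4.
Kb = 10^(−5.92) = 1.20 × 10^-6
Ka = Kw/Kb = 1.0×10^-14 / 1.20 × 10^-6 = 8.33 × 10^-9
Let x = [H+] at equilibrium. Ka = x²/(0.048 − x).
Since Ka ≪ C₀, x ≈ √(Ka·C₀) = 2.00 × 10^-5 M.
pH = −log(2.00 × 10^-5) = 4.70

pH = 4.70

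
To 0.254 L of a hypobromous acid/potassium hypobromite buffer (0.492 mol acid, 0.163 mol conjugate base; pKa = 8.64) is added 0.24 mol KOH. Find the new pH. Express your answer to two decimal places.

OH- converts HOBr to OBr-: HOBr → 0.252 mol, OBr- → 0.403 mol.
Henderson–Hasselbalch with mole ratio 0.403/0.252: pH = 8.64 + (+0.204)

pH = 8.84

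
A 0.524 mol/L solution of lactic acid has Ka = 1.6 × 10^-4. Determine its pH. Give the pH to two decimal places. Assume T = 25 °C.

CH3CH(OH)COOH ⇌ CH3CH(OH)COO- + H+
From the ICE table, Ka = x²/(0.524 − x) = 1.6 × 10^-4.
Since Ka ≪ C₀, x ≈ √(Ka·C₀) = 9.16 × 10^-3 M.
(x/C₀ = 1.7% < 5%, so the approximation holds.)
pH = −log(9.16 × 10^-3) = 2.04

pH = 2.04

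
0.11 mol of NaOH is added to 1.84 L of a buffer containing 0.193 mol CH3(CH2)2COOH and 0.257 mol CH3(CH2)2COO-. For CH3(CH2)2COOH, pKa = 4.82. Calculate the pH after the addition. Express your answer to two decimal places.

pH = 5.47

After neutralization: n(CH3(CH2)2COOH) = 0.083 mol, n(CH3(CH2)2COO-) = 0.367 mol.
Henderson–Hasselbalch with mole ratio 0.367/0.083: pH = 4.82 + (+0.646)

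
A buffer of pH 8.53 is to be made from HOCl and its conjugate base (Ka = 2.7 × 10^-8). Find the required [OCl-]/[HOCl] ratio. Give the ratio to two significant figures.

pKa = -log(2.7 × 10^-8) = 7.569
pH = pKa + log(r) ⇒ log(r) = 8.53 − 7.569 = +0.961
r = [OCl-]/[HOCl] = 10^(+0.961) = 9.14

ratio = 9.1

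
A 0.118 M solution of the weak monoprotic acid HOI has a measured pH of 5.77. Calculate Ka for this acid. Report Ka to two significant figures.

Ka = 2.4 × 10^-11

[H+] = 10^(-5.77) = 1.70 × 10^-6 M
At equilibrium [HA] = 0.118 − 1.70 × 10^-6 = 1.18 × 10^-1 M
Ka = [H+][A-]/[HA] = (1.70 × 10^-6)² / 1.18 × 10^-1 = 2.4 × 10^-11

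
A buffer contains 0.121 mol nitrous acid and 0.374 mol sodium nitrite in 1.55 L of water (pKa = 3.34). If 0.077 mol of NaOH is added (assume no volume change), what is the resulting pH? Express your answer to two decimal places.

pH = 4.35

After neutralization: n(HNO2) = 0.044 mol, n(NO2-) = 0.451 mol.
Henderson–Hasselbalch with mole ratio 0.451/0.044: pH = 3.34 + (+1.011)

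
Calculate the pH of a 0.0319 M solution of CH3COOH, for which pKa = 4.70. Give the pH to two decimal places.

pH = 3.10

CH3COOH ⇌ CH3COO- + H+
Ka = 10^(−4.70) = 2.00 × 10^-5
From the ICE table, Ka = [H+]²/(0.0319 − [H+]) = 2.00 × 10^-5.
Neglecting [H+] in the denominator: [H+] = √(2.00 × 10^-5 × 0.0319) = 7.99 × 10^-4 M
([H+]/C₀ = 2.5% < 5%, so the approximation holds.)
pH = −log[H+] = −log(7.99 × 10^-4) = 3.10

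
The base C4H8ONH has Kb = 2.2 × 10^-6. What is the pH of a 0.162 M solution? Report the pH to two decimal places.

pH = 10.78

C4H8ONH + H2O ⇌ C4H8ONH2+ + OH-
From the ICE table, Kb = x²/(0.162 − x) = 2.2 × 10^-6.
Since Kb ≪ C₀, x ≈ √(Kb·C₀) = 5.97 × 10^-4 M.
(x/C₀ = 0.37% < 5%, so the approximation holds.)
pOH = 3.22, so pH = 14.00 − pOH = 10.78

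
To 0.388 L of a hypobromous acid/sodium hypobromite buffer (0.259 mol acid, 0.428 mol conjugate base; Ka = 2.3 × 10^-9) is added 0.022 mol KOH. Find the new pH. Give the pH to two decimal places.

pH = 8.92

OH- converts HOBr to OBr-: HOBr → 0.237 mol, OBr- → 0.45 mol.
pKa = −log(2.3 × 10^-9) = 8.638
pH = pKa + log([A⁻]/[HA]) = 8.638 + log(0.45/0.237) = 8.638 +0.278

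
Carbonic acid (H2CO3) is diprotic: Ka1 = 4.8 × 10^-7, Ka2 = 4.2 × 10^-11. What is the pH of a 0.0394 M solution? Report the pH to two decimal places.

pH = 3.86

Since Ka1 ≫ Ka2, the first ionization dominates [H+].
Ka1 = x²/(0.0394 − x) = 4.8 × 10^-7
x ≈ √(4.8 × 10^-7 × 0.0394) = 1.38 × 10^-4 M
pH = −log(1.38 × 10^-4) = 3.86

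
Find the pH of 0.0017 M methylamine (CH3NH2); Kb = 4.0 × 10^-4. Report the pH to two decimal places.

pH = 10.81

CH3NH2 + H2O ⇌ CH3NH3+ + OH-
Kb = x²/(0.0017 − x) = 4.0 × 10^-4
Here C₀/Kb ≈ 4.25, so the small-x approximation fails. Use the quadratic:
x = (−Kb + √(Kb² + 4·Kb·C₀))/2 = 6.49 × 10^-4 M
pOH = −log(6.49 × 10^-4) = 3.19; pH = 14.00 − 3.19 = 10.81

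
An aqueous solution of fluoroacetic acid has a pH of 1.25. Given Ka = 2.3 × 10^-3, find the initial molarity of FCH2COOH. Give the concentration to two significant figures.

C₀ = 1.4 M

[H+] = 10^(-1.25) = 5.62 × 10^-2 M = x
Ka = x²/(C₀ − x) ⇒ C₀ = x + x²/Ka
C₀ = 5.62 × 10^-2 + (5.62 × 10^-2)²/(2.3 × 10^-3) = 1.43 M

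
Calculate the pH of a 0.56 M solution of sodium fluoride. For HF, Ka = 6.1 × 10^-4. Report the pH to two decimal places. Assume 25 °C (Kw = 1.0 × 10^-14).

pH = 8.48

F- is the conjugate base of the weak acid HF.
Kb = Kw/Ka = 1.0×10^-14 / 6.1 × 10^-4 = 1.64 × 10^-11
Let x = [OH-] at equilibrium. Kb = x²/(0.56 − x).
Neglecting x in the denominator: x = √(1.64 × 10^-11 × 0.56) = 3.03 × 10^-6 M
(x/C₀ = 0.00054% < 5%, so the approximation holds.)
pOH = −log(3.03 × 10^-6) = 5.52; pH = 14.00 − 5.52 = 8.48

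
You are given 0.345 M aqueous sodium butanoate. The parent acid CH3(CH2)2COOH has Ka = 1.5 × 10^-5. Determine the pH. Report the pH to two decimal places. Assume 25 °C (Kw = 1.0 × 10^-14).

CH3(CH2)2COO- is the conjugate base of the weak acid CH3(CH2)2COOH.
Kb = Kw/Ka = 1.0×10^-14 / 1.5 × 10^-5 = 6.67 × 10^-10
Let x = [OH-] at equilibrium. Kb = x²/(0.345 − x).
Assume x ≪ 0.345: x ≈ √(6.67 × 10^-10 × 0.345) = 1.52 × 10^-5 M
(x/C₀ = 0.0044% < 5%, so the approximation holds.)
pOH = −log(1.52 × 10^-5) = 4.82; pH = 14.00 − 4.82 = 9.18

pH = 9.18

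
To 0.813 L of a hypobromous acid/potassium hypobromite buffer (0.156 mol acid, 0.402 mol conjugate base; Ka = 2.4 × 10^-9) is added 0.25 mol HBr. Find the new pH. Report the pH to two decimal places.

pH = 8.19

After neutralization: n(HOBr) = 0.406 mol, n(OBr-) = 0.152 mol.
pKa = −log(2.4 × 10^-9) = 8.620
Henderson–Hasselbalch with mole ratio 0.152/0.406: pH = 8.620 + (-0.427)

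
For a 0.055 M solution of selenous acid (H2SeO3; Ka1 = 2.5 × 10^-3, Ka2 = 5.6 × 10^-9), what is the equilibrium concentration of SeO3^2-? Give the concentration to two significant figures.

First ionization gives [H+] ≈ [HSeO3-] = 1.05 × 10^-2 M.
Second step: Ka2 = [H+][SeO3^2-]/[HSeO3-] ≈ [SeO3^2-] (since [H+] ≈ [HSeO3-]).
So [SeO3^2-] ≈ Ka2.

5.6 × 10^-9 M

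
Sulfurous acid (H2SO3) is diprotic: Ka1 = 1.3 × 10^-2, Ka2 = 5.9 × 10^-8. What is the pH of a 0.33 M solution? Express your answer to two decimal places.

pH = 1.23

Ka1 ≫ Ka2, so treat the first dissociation as the only significant source of H+.
Ka1 = x²/(0.33 − x) = 1.3 × 10^-2
Solving the quadratic: x = (−Ka1 + √(Ka1² + 4·Ka1·C₀))/2 = 5.93 × 10^-2 M
pH = −log(5.93 × 10^-2) = 1.23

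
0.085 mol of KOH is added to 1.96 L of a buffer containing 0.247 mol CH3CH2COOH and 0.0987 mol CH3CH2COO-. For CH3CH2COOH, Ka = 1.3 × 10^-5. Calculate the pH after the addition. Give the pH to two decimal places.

After neutralization: n(CH3CH2COOH) = 0.162 mol, n(CH3CH2COO-) = 0.184 mol.
pKa = −log(1.3 × 10^-5) = 4.886
pH = pKa + log(n_CH3CH2COO-/n_CH3CH2COOH) = 4.886 + log(0.184/0.162) = 4.886 + (+0.055)

pH = 4.94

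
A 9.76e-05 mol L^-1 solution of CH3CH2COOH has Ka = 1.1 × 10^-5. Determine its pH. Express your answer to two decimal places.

pH = 4.56

CH3CH2COOH ⇌ CH3CH2COO- + H+
From the ICE table, Ka = x²/(9.76e-05 − x) = 1.1 × 10^-5.
x is not negligible relative to C₀; solve x² + 1.1e-05·x − 1.07e-09 = 0.
x = [−1.1e-05 + √(1.1e-05² + 4.29e-09)]/2 = 2.77 × 10^-5 M
pH = −log(2.77 × 10^-5) = 4.56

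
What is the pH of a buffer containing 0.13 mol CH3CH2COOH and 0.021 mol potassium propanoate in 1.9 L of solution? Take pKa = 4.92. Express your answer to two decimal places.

pH = 4.13

Henderson–Hasselbalch: pH = pKa + log([CH3CH2COO-]/[CH3CH2COOH]) = 4.92 + log(0.021/0.13)
pH = 4.92 + (-0.792) = 4.13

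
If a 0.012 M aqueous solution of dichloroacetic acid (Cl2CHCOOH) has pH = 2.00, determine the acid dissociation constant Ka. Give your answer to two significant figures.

[H+] = 10^(-2.00) = 1.00 × 10^-2 M
At equilibrium [HA] = 0.012 − 1.00 × 10^-2 = 2.00 × 10^-3 M
Ka = [H+][A-]/[HA] = (1.00 × 10^-2)² / 2.00 × 10^-3 = 5.0 × 10^-2

Ka = 5.0 × 10^-2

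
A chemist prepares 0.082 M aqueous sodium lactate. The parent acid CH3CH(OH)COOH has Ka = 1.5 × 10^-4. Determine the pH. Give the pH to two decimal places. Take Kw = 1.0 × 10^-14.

CH3CH(OH)COO- is the conjugate base of the weak acid CH3CH(OH)COOH.
Kb = Kw/Ka = 1.0×10^-14 / 1.5 × 10^-4 = 6.67 × 10^-11
From the ICE table, Kb = x²/(0.082 − x) = 6.67 × 10^-11.
Neglecting x in the denominator: x = √(6.67 × 10^-11 × 0.082) = 2.34 × 10^-6 M
Check: 0.0029% ionized — well under 5%, approximation valid.
pOH = −log(2.34 × 10^-6) = 5.63; pH = 14.00 − 5.63 = 8.37

pH = 8.37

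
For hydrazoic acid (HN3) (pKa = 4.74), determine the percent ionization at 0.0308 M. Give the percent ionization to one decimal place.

2.4%

HN3 ⇌ N3- + H+; let x = [H+] at equilibrium.
Ka = 10^(−4.74) = 1.82 × 10^-5
x ≈ √(Ka·C₀) = √(1.82 × 10^-5 × 0.0308) = 7.49 × 10^-4 M
Fraction ionized = 7.49 × 10^-4 / 0.0308 = 0.0243 → 2.4%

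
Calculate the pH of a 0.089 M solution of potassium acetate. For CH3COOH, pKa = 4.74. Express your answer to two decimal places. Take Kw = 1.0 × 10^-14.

pH = 8.84

CH3COO- is the conjugate base of the weak acid CH3COOH.
Ka = 10^(−4.74) = 1.82 × 10^-5
Kb = Kw/Ka = 1.0×10^-14 / 1.82 × 10^-5 = 5.49 × 10^-10
Kb = x²/(0.089 − x) = 5.49 × 10^-10
Neglecting x in the denominator: x = √(5.49 × 10^-10 × 0.089) = 6.99 × 10^-6 M
Check: 0.0079% ionized — well under 5%, approximation valid.
pOH = 5.16, so pH = 14.00 − pOH = 8.84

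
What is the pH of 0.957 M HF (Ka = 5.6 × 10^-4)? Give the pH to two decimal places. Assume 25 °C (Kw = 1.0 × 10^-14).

pH = 1.64

HF ⇌ F- + H+
Let x = [H+] at equilibrium. Ka = x²/(0.957 − x).
Neglecting x in the denominator: x = √(5.6 × 10^-4 × 0.957) = 2.31 × 10^-2 M
(x/C₀ = 2.4% < 5%, so the approximation holds.)
pH = −log[H+] = −log(2.31 × 10^-2) = 1.64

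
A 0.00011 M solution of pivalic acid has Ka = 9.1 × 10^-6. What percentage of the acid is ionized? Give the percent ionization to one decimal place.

24.9%

(CH3)3CCOOH ⇌ (CH3)3CCOO- + H+; let x = [H+] at equilibrium.
Solve x² + 9.1e-06x − 1e-09 = 0 → x = 2.74 × 10^-5 M
% ionization = x/C₀ × 100% = 2.74 × 10^-5/0.00011 × 100% = 24.9%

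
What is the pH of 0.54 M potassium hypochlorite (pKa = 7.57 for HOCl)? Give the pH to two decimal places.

pH = 10.65

OCl- is the conjugate base of the weak acid HOCl.
Ka = 10^(−7.57) = 2.69 × 10^-8
Kb = Kw/Ka = 1.0×10^-14 / 2.69 × 10^-8 = 3.72 × 10^-7
From the ICE table, Kb = [OH-]²/(0.54 − [OH-]) = 3.72 × 10^-7.
Assume [OH-] ≪ 0.54: [OH-] ≈ √(3.72 × 10^-7 × 0.54) = 4.48 × 10^-4 M
pOH = 3.35, so pH = 14.00 − pOH = 10.65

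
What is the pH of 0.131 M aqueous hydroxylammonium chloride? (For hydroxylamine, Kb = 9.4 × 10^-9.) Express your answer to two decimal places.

NH3OH+ is the conjugate acid of the weak base NH2OH.
Ka = Kw/Kb = 1.0×10^-14 / 9.4 × 10^-9 = 1.06 × 10^-6
From the ICE table, Ka = [H+]²/(0.131 − [H+]) = 1.06 × 10^-6.
Assume [H+] ≪ 0.131: [H+] ≈ √(1.06 × 10^-6 × 0.131) = 3.73 × 10^-4 M
([H+]/C₀ = 0.28% < 5%, so the approximation holds.)
pH = −log(3.73 × 10^-4) = 3.43

pH = 3.43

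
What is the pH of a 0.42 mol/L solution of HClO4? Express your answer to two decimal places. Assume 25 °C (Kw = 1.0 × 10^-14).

pH = 0.38

HClO4 is a strong acid and dissociates completely, so [H+] = 0.42 M.
pH = -log(0.42) = 0.38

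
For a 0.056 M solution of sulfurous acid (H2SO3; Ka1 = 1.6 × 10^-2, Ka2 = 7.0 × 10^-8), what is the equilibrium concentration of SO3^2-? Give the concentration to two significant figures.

7.0 × 10^-8 M

First ionization gives [H+] ≈ [HSO3-] = 2.30 × 10^-2 M.
Second step: Ka2 = [H+][SO3^2-]/[HSO3-] ≈ [SO3^2-] (since [H+] ≈ [HSO3-]).
So [SO3^2-] ≈ Ka2.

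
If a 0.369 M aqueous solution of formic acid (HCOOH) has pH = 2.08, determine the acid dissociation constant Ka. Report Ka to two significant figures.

[H+] = 10^(-2.08) = 8.32 × 10^-3 M
At equilibrium [HA] = 0.369 − 8.32 × 10^-3 = 3.61 × 10^-1 M
Ka = [H+][A-]/[HA] = (8.32 × 10^-3)² / 3.61 × 10^-1 = 1.9 × 10^-4

Ka = 1.9 × 10^-4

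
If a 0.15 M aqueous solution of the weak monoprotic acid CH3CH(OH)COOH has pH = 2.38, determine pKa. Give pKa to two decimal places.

[H+] = 10^(-2.38) = 4.17 × 10^-3 M
At equilibrium [HA] = 0.15 − 4.17 × 10^-3 = 1.46 × 10^-1 M
Ka = [H+][A-]/[HA] = (4.17 × 10^-3)² / 1.46 × 10^-1 = 1.19 × 10^-4
pKa = -log(1.19 × 10^-4) = 3.92

pKa = 3.92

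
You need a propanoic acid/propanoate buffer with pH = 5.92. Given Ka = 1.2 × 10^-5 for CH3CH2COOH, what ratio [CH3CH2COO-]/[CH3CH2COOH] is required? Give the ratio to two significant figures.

pKa = -log(1.2 × 10^-5) = 4.921
pH = pKa + log(r) ⇒ log(r) = 5.92 − 4.921 = +0.999
r = [CH3CH2COO-]/[CH3CH2COOH] = 10^(+0.999) = 9.98

ratio = 10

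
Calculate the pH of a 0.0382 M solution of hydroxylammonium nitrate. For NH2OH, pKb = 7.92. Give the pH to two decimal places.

NH3OH+ is the conjugate acid of the weak base NH2OH.
Kb = 10^(−7.92) = 1.20 × 10^-8
Ka = Kw/Kb = 1.0×10^-14 / 1.20 × 10^-8 = 8.33 × 10^-7
Let x = [H+] at equilibrium. Ka = x²/(0.0382 − x).
Assume x ≪ 0.0382: x ≈ √(8.33 × 10^-7 × 0.0382) = 1.78 × 10^-4 M
pH = −log(1.78 × 10^-4) = 3.75

pH = 3.75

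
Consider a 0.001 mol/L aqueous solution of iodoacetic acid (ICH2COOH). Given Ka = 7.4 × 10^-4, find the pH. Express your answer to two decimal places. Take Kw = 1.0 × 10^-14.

pH = 3.25

ICH2COOH ⇌ ICH2COO- + H+
Ka = [H+]²/(0.001 − [H+]) = 7.4 × 10^-4
The 5% rule fails; solving [H+]² + Ka·[H+] − Ka·C₀ = 0 exactly:
[H+] = [−0.00074 + √(0.00074² + 2.96e-06)]/2 = 5.66 × 10^-4 M
pH = −log(5.66 × 10^-4) = 3.25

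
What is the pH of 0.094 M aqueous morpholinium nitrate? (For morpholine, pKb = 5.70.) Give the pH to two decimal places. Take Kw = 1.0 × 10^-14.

C4H8ONH2+ is the conjugate acid of the weak base C4H8ONH.
Kb = 10^(−5.70) = 2.00 × 10^-6
Ka = Kw/Kb = 1.0×10^-14 / 2.00 × 10^-6 = 5.00 × 10^-9
Ka = [H+]²/(0.094 − [H+]) = 5.00 × 10^-9
Since Ka ≪ C₀, [H+] ≈ √(Ka·C₀) = 2.17 × 10^-5 M.
Check: 0.023% ionized — well under 5%, approximation valid.
pH = −log(2.17 × 10^-5) = 4.66

pH = 4.66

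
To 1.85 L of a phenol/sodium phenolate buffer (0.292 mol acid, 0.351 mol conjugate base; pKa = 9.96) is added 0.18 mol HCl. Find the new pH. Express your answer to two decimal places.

pH = 9.52

After neutralization: n(C6H5OH) = 0.472 mol, n(C6H5O-) = 0.171 mol.
Henderson–Hasselbalch with mole ratio 0.171/0.472: pH = 9.96 + (-0.441)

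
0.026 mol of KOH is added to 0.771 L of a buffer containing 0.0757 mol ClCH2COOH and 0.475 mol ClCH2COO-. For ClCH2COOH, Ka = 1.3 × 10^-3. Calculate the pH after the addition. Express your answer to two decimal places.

pH = 3.89

After neutralization: n(ClCH2COOH) = 0.0497 mol, n(ClCH2COO-) = 0.501 mol.
pKa = −log(1.3 × 10^-3) = 2.886
Henderson–Hasselbalch with mole ratio 0.501/0.0497: pH = 2.886 + (+1.003)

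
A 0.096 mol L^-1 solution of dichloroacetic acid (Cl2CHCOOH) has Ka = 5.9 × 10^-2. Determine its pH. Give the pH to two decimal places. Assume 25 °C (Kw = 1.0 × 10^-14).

Cl2CHCOOH ⇌ Cl2CHCOO- + H+
From the ICE table, Ka = x²/(0.096 − x) = 5.9 × 10^-2.
x is not negligible relative to C₀; solve x² + 0.059·x − 0.00566 = 0.
x = [−0.059 + √(0.059² + 0.0227)]/2 = 5.13 × 10^-2 M
pH = −log(5.13 × 10^-2) = 1.29

pH = 1.29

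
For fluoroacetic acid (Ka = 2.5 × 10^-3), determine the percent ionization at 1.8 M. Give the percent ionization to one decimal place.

FCH2COOH ⇌ FCH2COO- + H+; let x = [H+] at equilibrium.
x ≈ √(Ka·C₀) = √(2.5 × 10^-3 × 1.8) = 6.71 × 10^-2 M
Fraction ionized = 6.71 × 10^-2 / 1.8 = 0.0373 → 3.7%

3.7%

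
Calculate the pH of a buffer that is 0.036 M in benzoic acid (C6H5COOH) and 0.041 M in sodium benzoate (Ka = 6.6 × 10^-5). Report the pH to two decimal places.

pKa = −log(6.6 × 10^-5) = 4.180
Henderson–Hasselbalch: pH = pKa + log([C6H5COO-]/[C6H5COOH]) = 4.180 + log(0.041/0.036)
pH = 4.180 + (+0.056) = 4.24

pH = 4.24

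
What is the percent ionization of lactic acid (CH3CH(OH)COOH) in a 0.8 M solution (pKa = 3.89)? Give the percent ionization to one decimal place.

CH3CH(OH)COOH ⇌ CH3CH(OH)COO- + H+; let x = [H+] at equilibrium.
Ka = 10^(−3.89) = 1.29 × 10^-4
x ≈ √(Ka·C₀) = √(1.29 × 10^-4 × 0.8) = 1.02 × 10^-2 M
% ionization = x/C₀ × 100% = 1.02 × 10^-2/0.8 × 100% = 1.3%

1.3%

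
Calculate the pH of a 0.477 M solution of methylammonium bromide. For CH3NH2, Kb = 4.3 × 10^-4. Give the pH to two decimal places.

pH = 5.48

CH3NH3+ is the conjugate acid of the weak base CH3NH2.
Ka = Kw/Kb = 1.0×10^-14 / 4.3 × 10^-4 = 2.33 × 10^-11
From the ICE table, Ka = [H+]²/(0.477 − [H+]) = 2.33 × 10^-11.
Assume [H+] ≪ 0.477: [H+] ≈ √(2.33 × 10^-11 × 0.477) = 3.33 × 10^-6 M
pH = −log[H+] = −log(3.33 × 10^-6) = 5.48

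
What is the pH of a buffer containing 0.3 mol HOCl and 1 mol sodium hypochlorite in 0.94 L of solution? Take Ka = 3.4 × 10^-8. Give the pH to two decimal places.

pH = 7.99

pKa = −log(3.4 × 10^-8) = 7.469
Using pH = pKa + log([base]/[acid]) with [base]/[acid] = 1/0.3:
pH = 7.469 + (+0.523) = 7.99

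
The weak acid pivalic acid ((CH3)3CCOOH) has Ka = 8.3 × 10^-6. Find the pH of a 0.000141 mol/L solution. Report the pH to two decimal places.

(CH3)3CCOOH ⇌ (CH3)3CCOO- + H+
From the ICE table, Ka = x²/(0.000141 − x) = 8.3 × 10^-6.
Here C₀/Ka ≈ 17, so the small-x approximation fails. Use the quadratic:
x = (−Ka + √(Ka² + 4·Ka·C₀))/2 = 3.03 × 10^-5 M
pH = −log[H+] = −log(3.03 × 10^-5) = 4.52

pH = 4.52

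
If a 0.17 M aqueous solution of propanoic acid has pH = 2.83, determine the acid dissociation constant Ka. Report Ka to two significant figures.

[H+] = 10^(-2.83) = 1.48 × 10^-3 M
At equilibrium [HA] = 0.17 − 1.48 × 10^-3 = 1.69 × 10^-1 M
Ka = [H+][A-]/[HA] = (1.48 × 10^-3)² / 1.69 × 10^-1 = 1.3 × 10^-5

Ka = 1.3 × 10^-5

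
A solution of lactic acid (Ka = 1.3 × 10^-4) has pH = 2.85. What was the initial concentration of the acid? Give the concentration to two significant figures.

[H+] = 10^(-2.85) = 1.41 × 10^-3 M = x
Ka = x²/(C₀ − x) ⇒ C₀ = x + x²/Ka
C₀ = 1.41 × 10^-3 + (1.41 × 10^-3)²/(1.3 × 10^-4) = 1.67 × 10^-2 M

C₀ = 1.7 × 10^-2 M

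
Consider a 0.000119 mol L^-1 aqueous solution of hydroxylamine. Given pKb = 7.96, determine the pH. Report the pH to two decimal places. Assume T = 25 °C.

pH = 8.06

NH2OH + H2O ⇌ NH3OH+ + OH-
Kb = 10^(−7.96) = 1.10 × 10^-8
Kb = [OH-]²/(0.000119 − [OH-]) = 1.10 × 10^-8
Since Kb ≪ C₀, [OH-] ≈ √(Kb·C₀) = 1.14 × 10^-6 M.
Check: 0.96% ionized — well under 5%, approximation valid.
pOH = 5.94, so pH = 14.00 − pOH = 8.06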